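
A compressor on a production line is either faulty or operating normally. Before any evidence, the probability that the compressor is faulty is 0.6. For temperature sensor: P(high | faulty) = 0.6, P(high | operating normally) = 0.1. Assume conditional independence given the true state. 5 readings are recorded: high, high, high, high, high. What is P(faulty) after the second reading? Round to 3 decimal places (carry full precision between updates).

Apply Bayes' rule sequentially, carrying P(faulty) forward.
After 'high': P(faulty) = 0.6·0.6000 / (0.6·0.6000 + 0.1·0.4000) ≈ 0.9000
After 'high': P(faulty) = 0.6·0.9000 / (0.6·0.9000 + 0.1·0.1000) ≈ 0.9818

0.982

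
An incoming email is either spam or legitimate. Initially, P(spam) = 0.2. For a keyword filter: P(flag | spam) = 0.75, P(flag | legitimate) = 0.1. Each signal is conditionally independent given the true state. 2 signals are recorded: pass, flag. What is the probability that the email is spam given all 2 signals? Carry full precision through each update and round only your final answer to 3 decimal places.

After 'pass': P(spam) = 0.25·0.2000 / (0.25·0.2000 + 0.9·0.8000) ≈ 0.0649
After 'flag': P(spam) = 0.75·0.0649 / (0.75·0.0649 + 0.1·0.9351) ≈ 0.3425

0.342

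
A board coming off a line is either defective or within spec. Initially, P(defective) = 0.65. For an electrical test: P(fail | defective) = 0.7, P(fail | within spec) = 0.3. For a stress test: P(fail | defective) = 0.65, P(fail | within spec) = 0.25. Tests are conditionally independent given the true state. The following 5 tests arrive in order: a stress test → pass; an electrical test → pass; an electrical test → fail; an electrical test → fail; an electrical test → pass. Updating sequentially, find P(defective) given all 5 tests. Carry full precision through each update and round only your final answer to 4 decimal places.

After a stress test='pass': P(defective) = 0.35·0.6500 / (0.35·0.6500 + 0.75·0.3500) ≈ 0.4643
After an electrical test='pass': P(defective) = 0.3·0.4643 / (0.3·0.4643 + 0.7·0.5357) ≈ 0.2708
After an electrical test='fail': P(defective) = 0.7·0.2708 / (0.7·0.2708 + 0.3·0.7292) ≈ 0.4643
After an electrical test='fail': P(defective) = 0.7·0.4643 / (0.7·0.4643 + 0.3·0.5357) ≈ 0.6691
After an electrical test='pass': P(defective) = 0.3·0.6691 / (0.3·0.6691 + 0.7·0.3309) ≈ 0.4643

0.4643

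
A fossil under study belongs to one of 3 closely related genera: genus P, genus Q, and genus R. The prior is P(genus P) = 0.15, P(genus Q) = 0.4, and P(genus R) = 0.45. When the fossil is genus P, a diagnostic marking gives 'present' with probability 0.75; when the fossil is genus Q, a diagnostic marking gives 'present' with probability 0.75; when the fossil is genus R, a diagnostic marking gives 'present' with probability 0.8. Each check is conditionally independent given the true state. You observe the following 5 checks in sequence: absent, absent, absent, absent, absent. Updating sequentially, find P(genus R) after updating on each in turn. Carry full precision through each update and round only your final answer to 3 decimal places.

0.211

Each posterior becomes the prior for the next update.
After 'absent': normaliser = 0.25·0.1500 + 0.25·0.4000 + 0.2·0.4500; P(genus P) ≈ 0.1648, P(genus Q) ≈ 0.4396, P(genus R) ≈ 0.3956
After 'absent': normaliser = 0.25·0.1648 + 0.25·0.4396 + 0.2·0.3956; P(genus P) ≈ 0.1790, P(genus Q) ≈ 0.4773, P(genus R) ≈ 0.3437
After 'absent': normaliser = 0.25·0.1790 + 0.25·0.4773 + 0.2·0.3437; P(genus P) ≈ 0.1922, P(genus Q) ≈ 0.5126, P(genus R) ≈ 0.2952
After 'absent': normaliser = 0.25·0.1922 + 0.25·0.5126 + 0.2·0.2952; P(genus P) ≈ 0.2043, P(genus Q) ≈ 0.5447, P(genus R) ≈ 0.2510
After 'absent': normaliser = 0.25·0.2043 + 0.25·0.5447 + 0.2·0.2510; P(genus P) ≈ 0.2151, P(genus Q) ≈ 0.5735, P(genus R) ≈ 0.2114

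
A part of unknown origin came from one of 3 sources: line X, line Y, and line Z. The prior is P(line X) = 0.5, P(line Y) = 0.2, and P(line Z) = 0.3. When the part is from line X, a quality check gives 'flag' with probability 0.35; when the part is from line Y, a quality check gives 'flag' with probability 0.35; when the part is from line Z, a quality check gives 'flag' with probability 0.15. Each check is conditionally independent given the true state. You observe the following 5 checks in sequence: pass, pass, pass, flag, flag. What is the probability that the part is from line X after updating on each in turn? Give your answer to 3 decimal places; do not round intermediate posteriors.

After 'pass': normaliser = 0.65·0.5000 + 0.65·0.2000 + 0.85·0.3000; P(line X) ≈ 0.4577, P(line Y) ≈ 0.1831, P(line Z) ≈ 0.3592
After 'pass': normaliser = 0.65·0.4577 + 0.65·0.1831 + 0.85·0.3592; P(line X) ≈ 0.4122, P(line Y) ≈ 0.1649, P(line Z) ≈ 0.4229
After 'pass': normaliser = 0.65·0.4122 + 0.65·0.1649 + 0.85·0.4229; P(line X) ≈ 0.3647, P(line Y) ≈ 0.1459, P(line Z) ≈ 0.4894
After 'flag': normaliser = 0.35·0.3647 + 0.35·0.1459 + 0.15·0.4894; P(line X) ≈ 0.5063, P(line Y) ≈ 0.2025, P(line Z) ≈ 0.2912
After 'flag': normaliser = 0.35·0.5063 + 0.35·0.2025 + 0.15·0.2912; P(line X) ≈ 0.6074, P(line Y) ≈ 0.2429, P(line Z) ≈ 0.1497

0.607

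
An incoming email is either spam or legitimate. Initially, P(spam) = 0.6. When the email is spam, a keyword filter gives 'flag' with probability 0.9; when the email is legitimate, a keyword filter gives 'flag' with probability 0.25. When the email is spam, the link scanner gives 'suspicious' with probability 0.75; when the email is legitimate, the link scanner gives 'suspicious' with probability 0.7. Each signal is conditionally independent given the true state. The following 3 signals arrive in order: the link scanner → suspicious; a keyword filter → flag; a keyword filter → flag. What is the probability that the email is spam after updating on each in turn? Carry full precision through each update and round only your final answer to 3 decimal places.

0.954

After the link scanner='suspicious': P(spam) = 0.75·0.6000 / (0.75·0.6000 + 0.7·0.4000) ≈ 0.6164
After a keyword filter='flag': P(spam) = 0.9·0.6164 / (0.9·0.6164 + 0.25·0.3836) ≈ 0.8526
After a keyword filter='flag': P(spam) = 0.9·0.8526 / (0.9·0.8526 + 0.25·0.1474) ≈ 0.9542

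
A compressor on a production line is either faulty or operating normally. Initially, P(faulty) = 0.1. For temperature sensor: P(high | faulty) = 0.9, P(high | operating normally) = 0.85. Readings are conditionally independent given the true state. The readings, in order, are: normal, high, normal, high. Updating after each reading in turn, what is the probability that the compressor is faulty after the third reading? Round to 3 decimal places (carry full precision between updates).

After 'normal': P(faulty) = 0.1·0.1000 / (0.1·0.1000 + 0.15·0.9000) ≈ 0.0690
After 'high': P(faulty) = 0.9·0.0690 / (0.9·0.0690 + 0.85·0.9310) ≈ 0.0727
After 'normal': P(faulty) = 0.1·0.0727 / (0.1·0.0727 + 0.15·0.9273) ≈ 0.0497

0.050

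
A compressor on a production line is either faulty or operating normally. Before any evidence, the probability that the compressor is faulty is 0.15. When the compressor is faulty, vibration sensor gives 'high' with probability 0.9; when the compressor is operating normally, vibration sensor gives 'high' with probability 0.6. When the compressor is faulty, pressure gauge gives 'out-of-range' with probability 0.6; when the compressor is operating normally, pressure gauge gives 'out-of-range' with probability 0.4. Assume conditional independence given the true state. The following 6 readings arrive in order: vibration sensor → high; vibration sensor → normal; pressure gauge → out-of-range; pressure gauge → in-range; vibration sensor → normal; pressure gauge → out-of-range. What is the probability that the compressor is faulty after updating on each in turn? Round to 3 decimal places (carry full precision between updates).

After vibration sensor='high': P(faulty) = 0.9·0.1500 / (0.9·0.1500 + 0.6·0.8500) ≈ 0.2093
After vibration sensor='normal': P(faulty) = 0.1·0.2093 / (0.1·0.2093 + 0.4·0.7907) ≈ 0.0621
After pressure gauge='out-of-range': P(faulty) = 0.6·0.0621 / (0.6·0.0621 + 0.4·0.9379) ≈ 0.0903
After pressure gauge='in-range': P(faulty) = 0.4·0.0903 / (0.4·0.0903 + 0.6·0.9097) ≈ 0.0621
After vibration sensor='normal': P(faulty) = 0.1·0.0621 / (0.1·0.0621 + 0.4·0.9379) ≈ 0.0163
After pressure gauge='out-of-range': P(faulty) = 0.6·0.0163 / (0.6·0.0163 + 0.4·0.9837) ≈ 0.0242

0.024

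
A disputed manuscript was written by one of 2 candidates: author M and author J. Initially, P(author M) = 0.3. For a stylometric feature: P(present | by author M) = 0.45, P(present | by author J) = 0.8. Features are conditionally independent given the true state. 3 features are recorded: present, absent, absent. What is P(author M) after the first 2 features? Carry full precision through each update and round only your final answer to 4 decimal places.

0.3987

After 'present': P(author M) = 0.45·0.3000 / (0.45·0.3000 + 0.8·0.7000) ≈ 0.1942
After 'absent': P(author M) = 0.55·0.1942 / (0.55·0.1942 + 0.2·0.8058) ≈ 0.3987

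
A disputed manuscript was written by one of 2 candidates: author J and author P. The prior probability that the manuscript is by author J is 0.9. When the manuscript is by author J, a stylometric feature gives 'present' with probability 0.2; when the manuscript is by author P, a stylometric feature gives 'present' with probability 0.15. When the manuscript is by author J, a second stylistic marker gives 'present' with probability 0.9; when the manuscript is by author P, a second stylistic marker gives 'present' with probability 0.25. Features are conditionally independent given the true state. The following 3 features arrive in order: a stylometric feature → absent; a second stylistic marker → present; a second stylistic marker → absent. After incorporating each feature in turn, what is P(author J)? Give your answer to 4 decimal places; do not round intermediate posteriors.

0.8026

After a stylometric feature='absent': P(author J) = 0.8·0.9000 / (0.8·0.9000 + 0.85·0.1000) ≈ 0.8944
After a second stylistic marker='present': P(author J) = 0.9·0.8944 / (0.9·0.8944 + 0.25·0.1056) ≈ 0.9682
After a second stylistic marker='absent': P(author J) = 0.1·0.9682 / (0.1·0.9682 + 0.75·0.0318) ≈ 0.8026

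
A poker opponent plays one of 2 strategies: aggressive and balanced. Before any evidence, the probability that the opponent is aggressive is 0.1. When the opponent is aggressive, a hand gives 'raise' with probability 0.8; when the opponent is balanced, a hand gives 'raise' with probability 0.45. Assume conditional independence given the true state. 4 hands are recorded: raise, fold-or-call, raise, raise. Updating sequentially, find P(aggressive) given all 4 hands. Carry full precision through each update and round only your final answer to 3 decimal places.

After 'raise': P(aggressive) = 0.8·0.1000 / (0.8·0.1000 + 0.45·0.9000) ≈ 0.1649
After 'fold-or-call': P(aggressive) = 0.2·0.1649 / (0.2·0.1649 + 0.55·0.8351) ≈ 0.0670
After 'raise': P(aggressive) = 0.8·0.0670 / (0.8·0.0670 + 0.45·0.9330) ≈ 0.1132
After 'raise': P(aggressive) = 0.8·0.1132 / (0.8·0.1132 + 0.45·0.8868) ≈ 0.1850

0.185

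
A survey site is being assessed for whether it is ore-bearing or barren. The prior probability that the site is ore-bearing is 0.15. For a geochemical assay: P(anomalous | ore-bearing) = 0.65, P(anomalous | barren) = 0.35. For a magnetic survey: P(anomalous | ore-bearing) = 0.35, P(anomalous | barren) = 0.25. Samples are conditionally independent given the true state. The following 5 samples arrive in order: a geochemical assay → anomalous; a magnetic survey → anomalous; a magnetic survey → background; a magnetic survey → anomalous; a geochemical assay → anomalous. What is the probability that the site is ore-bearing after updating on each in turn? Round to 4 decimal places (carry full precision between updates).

After a geochemical assay='anomalous': P(ore) = 0.65·0.1500 / (0.65·0.1500 + 0.35·0.8500) ≈ 0.2468
After a magnetic survey='anomalous': P(ore) = 0.35·0.2468 / (0.35·0.2468 + 0.25·0.7532) ≈ 0.3145
After a magnetic survey='background': P(ore) = 0.65·0.3145 / (0.65·0.3145 + 0.75·0.6855) ≈ 0.2845
After a magnetic survey='anomalous': P(ore) = 0.35·0.2845 / (0.35·0.2845 + 0.25·0.7155) ≈ 0.3576
After a geochemical assay='anomalous': P(ore) = 0.65·0.3576 / (0.65·0.3576 + 0.35·0.6424) ≈ 0.5083

0.5083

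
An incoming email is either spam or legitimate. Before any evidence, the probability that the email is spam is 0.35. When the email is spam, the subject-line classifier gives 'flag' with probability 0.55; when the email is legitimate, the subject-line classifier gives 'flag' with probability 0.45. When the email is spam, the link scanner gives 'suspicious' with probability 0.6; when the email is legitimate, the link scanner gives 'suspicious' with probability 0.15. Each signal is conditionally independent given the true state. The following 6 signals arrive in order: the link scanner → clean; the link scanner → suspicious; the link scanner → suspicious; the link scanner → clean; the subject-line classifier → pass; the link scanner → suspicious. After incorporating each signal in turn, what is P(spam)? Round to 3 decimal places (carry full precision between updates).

After the link scanner='clean': P(spam) = 0.4·0.3500 / (0.4·0.3500 + 0.85·0.6500) ≈ 0.2022
After the link scanner='suspicious': P(spam) = 0.6·0.2022 / (0.6·0.2022 + 0.15·0.7978) ≈ 0.5034
After the link scanner='suspicious': P(spam) = 0.6·0.5034 / (0.6·0.5034 + 0.15·0.4966) ≈ 0.8021
After the link scanner='clean': P(spam) = 0.4·0.8021 / (0.4·0.8021 + 0.85·0.1979) ≈ 0.6561
After the subject-line classifier='pass': P(spam) = 0.45·0.6561 / (0.45·0.6561 + 0.55·0.3439) ≈ 0.6095
After the link scanner='suspicious': P(spam) = 0.6·0.6095 / (0.6·0.6095 + 0.15·0.3905) ≈ 0.8620

0.862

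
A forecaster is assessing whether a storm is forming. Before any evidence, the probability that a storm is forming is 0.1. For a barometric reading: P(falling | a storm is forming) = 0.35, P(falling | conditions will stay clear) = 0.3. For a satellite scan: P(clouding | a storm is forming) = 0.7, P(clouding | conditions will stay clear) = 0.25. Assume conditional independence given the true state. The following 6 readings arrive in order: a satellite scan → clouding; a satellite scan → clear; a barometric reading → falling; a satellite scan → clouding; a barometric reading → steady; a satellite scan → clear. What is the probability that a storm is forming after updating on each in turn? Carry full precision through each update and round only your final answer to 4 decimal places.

0.1312

After a satellite scan='clouding': P(storm) = 0.7·0.1000 / (0.7·0.1000 + 0.25·0.9000) ≈ 0.2373
After a satellite scan='clear': P(storm) = 0.3·0.2373 / (0.3·0.2373 + 0.75·0.7627) ≈ 0.1107
After a barometric reading='falling': P(storm) = 0.35·0.1107 / (0.35·0.1107 + 0.3·0.8893) ≈ 0.1268
After a satellite scan='clouding': P(storm) = 0.7·0.1268 / (0.7·0.1268 + 0.25·0.8732) ≈ 0.2890
After a barometric reading='steady': P(storm) = 0.65·0.2890 / (0.65·0.2890 + 0.7·0.7110) ≈ 0.2740
After a satellite scan='clear': P(storm) = 0.3·0.2740 / (0.3·0.2740 + 0.75·0.7260) ≈ 0.1312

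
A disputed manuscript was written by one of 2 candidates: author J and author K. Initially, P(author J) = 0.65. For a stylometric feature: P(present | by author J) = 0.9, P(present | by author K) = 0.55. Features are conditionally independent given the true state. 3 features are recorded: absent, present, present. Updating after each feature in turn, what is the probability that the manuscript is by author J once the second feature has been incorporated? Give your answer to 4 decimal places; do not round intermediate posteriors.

After 'absent': P(author J) = 0.1·0.6500 / (0.1·0.6500 + 0.45·0.3500) ≈ 0.2921
After 'present': P(author J) = 0.9·0.2921 / (0.9·0.2921 + 0.55·0.7079) ≈ 0.4031

0.4031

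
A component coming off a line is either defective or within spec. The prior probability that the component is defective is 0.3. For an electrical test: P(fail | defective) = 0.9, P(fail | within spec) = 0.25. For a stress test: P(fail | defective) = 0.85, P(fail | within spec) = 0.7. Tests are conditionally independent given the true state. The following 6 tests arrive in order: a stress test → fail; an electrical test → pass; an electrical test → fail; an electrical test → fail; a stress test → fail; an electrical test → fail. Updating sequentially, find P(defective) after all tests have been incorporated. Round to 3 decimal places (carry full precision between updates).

Each posterior becomes the prior for the next update.
After a stress test='fail': P(defective) = 0.85·0.3000 / (0.85·0.3000 + 0.7·0.7000) ≈ 0.3423
After an electrical test='pass': P(defective) = 0.1·0.3423 / (0.1·0.3423 + 0.75·0.6577) ≈ 0.0649
After an electrical test='fail': P(defective) = 0.9·0.0649 / (0.9·0.0649 + 0.25·0.9351) ≈ 0.1999
After an electrical test='fail': P(defective) = 0.9·0.1999 / (0.9·0.1999 + 0.25·0.8001) ≈ 0.4735
After a stress test='fail': P(defective) = 0.85·0.4735 / (0.85·0.4735 + 0.7·0.5265) ≈ 0.5220
After an electrical test='fail': P(defective) = 0.9·0.5220 / (0.9·0.5220 + 0.25·0.4780) ≈ 0.7972

0.797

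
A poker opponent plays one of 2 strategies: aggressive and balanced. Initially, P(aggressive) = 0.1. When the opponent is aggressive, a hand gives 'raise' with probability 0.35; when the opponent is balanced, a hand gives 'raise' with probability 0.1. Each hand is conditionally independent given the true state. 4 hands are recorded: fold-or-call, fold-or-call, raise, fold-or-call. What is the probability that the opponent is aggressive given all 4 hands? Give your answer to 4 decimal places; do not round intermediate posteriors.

0.1278

After 'fold-or-call': P(aggressive) = 0.65·0.1000 / (0.65·0.1000 + 0.9·0.9000) ≈ 0.0743
After 'fold-or-call': P(aggressive) = 0.65·0.0743 / (0.65·0.0743 + 0.9·0.9257) ≈ 0.0548
After 'raise': P(aggressive) = 0.35·0.0548 / (0.35·0.0548 + 0.1·0.9452) ≈ 0.1686
After 'fold-or-call': P(aggressive) = 0.65·0.1686 / (0.65·0.1686 + 0.9·0.8314) ≈ 0.1278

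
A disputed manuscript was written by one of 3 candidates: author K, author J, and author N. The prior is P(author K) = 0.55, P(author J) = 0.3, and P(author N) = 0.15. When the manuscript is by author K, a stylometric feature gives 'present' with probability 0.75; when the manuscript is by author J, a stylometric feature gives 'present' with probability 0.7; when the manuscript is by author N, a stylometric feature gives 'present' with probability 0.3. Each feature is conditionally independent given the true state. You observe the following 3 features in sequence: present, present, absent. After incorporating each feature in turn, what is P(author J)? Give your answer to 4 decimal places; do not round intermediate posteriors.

0.3369

Each posterior becomes the prior for the next update.
After 'present': normaliser = 0.75·0.5500 + 0.7·0.3000 + 0.3·0.1500; P(author K) ≈ 0.6180, P(author J) ≈ 0.3146, P(author N) ≈ 0.0674
After 'present': normaliser = 0.75·0.6180 + 0.7·0.3146 + 0.3·0.0674; P(author K) ≈ 0.6584, P(author J) ≈ 0.3128, P(author N) ≈ 0.0287
After 'absent': normaliser = 0.25·0.6584 + 0.3·0.3128 + 0.7·0.0287; P(author K) ≈ 0.5909, P(author J) ≈ 0.3369, P(author N) ≈ 0.0722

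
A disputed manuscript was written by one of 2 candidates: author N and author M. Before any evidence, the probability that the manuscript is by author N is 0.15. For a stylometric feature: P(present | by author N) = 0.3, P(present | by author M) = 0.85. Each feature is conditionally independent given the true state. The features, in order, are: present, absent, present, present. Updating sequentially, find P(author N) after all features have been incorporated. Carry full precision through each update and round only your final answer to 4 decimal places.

0.0349

After 'present': P(author N) = 0.3·0.1500 / (0.3·0.1500 + 0.85·0.8500) ≈ 0.0586
After 'absent': P(author N) = 0.7·0.0586 / (0.7·0.0586 + 0.15·0.9414) ≈ 0.2252
After 'present': P(author N) = 0.3·0.2252 / (0.3·0.2252 + 0.85·0.7748) ≈ 0.0930
After 'present': P(author N) = 0.3·0.0930 / (0.3·0.0930 + 0.85·0.9070) ≈ 0.0349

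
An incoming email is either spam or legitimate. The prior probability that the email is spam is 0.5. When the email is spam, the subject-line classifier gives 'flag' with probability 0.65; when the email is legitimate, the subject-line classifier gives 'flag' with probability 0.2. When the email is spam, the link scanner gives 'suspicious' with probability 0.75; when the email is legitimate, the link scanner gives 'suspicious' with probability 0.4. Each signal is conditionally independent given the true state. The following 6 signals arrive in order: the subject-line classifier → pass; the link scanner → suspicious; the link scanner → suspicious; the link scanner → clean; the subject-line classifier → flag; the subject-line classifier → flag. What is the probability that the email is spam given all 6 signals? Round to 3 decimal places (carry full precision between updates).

After the subject-line classifier='pass': P(spam) = 0.35·0.5000 / (0.35·0.5000 + 0.8·0.5000) ≈ 0.3043
After the link scanner='suspicious': P(spam) = 0.75·0.3043 / (0.75·0.3043 + 0.4·0.6957) ≈ 0.4506
After the link scanner='suspicious': P(spam) = 0.75·0.4506 / (0.75·0.4506 + 0.4·0.5494) ≈ 0.6060
After the link scanner='clean': P(spam) = 0.25·0.6060 / (0.25·0.6060 + 0.6·0.3940) ≈ 0.3906
After the subject-line classifier='flag': P(spam) = 0.65·0.3906 / (0.65·0.3906 + 0.2·0.6094) ≈ 0.6756
After the subject-line classifier='flag': P(spam) = 0.65·0.6756 / (0.65·0.6756 + 0.2·0.3244) ≈ 0.8713

0.871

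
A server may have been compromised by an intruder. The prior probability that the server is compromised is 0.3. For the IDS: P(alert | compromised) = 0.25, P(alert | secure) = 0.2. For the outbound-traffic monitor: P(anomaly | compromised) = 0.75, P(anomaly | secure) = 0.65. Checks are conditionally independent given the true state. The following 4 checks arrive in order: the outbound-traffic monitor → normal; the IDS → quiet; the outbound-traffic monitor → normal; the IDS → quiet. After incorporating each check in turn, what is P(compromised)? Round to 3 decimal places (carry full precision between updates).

After the outbound-traffic monitor='normal': P(compromised) = 0.25·0.3000 / (0.25·0.3000 + 0.35·0.7000) ≈ 0.2344
After the IDS='quiet': P(compromised) = 0.75·0.2344 / (0.75·0.2344 + 0.8·0.7656) ≈ 0.2230
After the outbound-traffic monitor='normal': P(compromised) = 0.25·0.2230 / (0.25·0.2230 + 0.35·0.7770) ≈ 0.1701
After the IDS='quiet': P(compromised) = 0.75·0.1701 / (0.75·0.1701 + 0.8·0.8299) ≈ 0.1612

0.161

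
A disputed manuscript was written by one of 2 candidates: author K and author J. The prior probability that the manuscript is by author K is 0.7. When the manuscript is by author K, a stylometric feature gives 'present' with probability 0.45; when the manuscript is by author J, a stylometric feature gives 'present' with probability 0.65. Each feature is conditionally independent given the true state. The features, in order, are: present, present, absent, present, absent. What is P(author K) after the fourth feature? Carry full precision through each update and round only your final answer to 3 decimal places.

0.549

After 'present': P(author K) = 0.45·0.7000 / (0.45·0.7000 + 0.65·0.3000) ≈ 0.6176
After 'present': P(author K) = 0.45·0.6176 / (0.45·0.6176 + 0.65·0.3824) ≈ 0.5279
After 'absent': P(author K) = 0.55·0.5279 / (0.55·0.5279 + 0.35·0.4721) ≈ 0.6373
After 'present': P(author K) = 0.45·0.6373 / (0.45·0.6373 + 0.65·0.3627) ≈ 0.5489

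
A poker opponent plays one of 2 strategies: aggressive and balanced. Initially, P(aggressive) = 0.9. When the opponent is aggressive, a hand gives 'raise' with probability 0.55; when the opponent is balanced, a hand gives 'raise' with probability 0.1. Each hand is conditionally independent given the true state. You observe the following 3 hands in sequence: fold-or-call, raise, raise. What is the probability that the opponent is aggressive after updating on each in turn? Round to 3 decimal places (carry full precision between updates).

Each posterior becomes the prior for the next update.
After 'fold-or-call': P(aggressive) = 0.45·0.9000 / (0.45·0.9000 + 0.9·0.1000) ≈ 0.8182
After 'raise': P(aggressive) = 0.55·0.8182 / (0.55·0.8182 + 0.1·0.1818) ≈ 0.9612
After 'raise': P(aggressive) = 0.55·0.9612 / (0.55·0.9612 + 0.1·0.0388) ≈ 0.9927

0.993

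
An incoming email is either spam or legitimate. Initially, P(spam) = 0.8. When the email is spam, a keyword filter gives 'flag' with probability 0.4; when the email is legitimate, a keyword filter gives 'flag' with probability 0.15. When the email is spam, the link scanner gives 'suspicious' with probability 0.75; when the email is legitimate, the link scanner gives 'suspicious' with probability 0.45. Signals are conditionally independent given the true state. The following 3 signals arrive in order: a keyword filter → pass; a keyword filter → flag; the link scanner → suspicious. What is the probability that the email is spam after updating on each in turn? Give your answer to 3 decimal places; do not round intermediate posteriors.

After a keyword filter='pass': P(spam) = 0.6·0.8000 / (0.6·0.8000 + 0.85·0.2000) ≈ 0.7385
After a keyword filter='flag': P(spam) = 0.4·0.7385 / (0.4·0.7385 + 0.15·0.2615) ≈ 0.8828
After the link scanner='suspicious': P(spam) = 0.75·0.8828 / (0.75·0.8828 + 0.45·0.1172) ≈ 0.9262

0.926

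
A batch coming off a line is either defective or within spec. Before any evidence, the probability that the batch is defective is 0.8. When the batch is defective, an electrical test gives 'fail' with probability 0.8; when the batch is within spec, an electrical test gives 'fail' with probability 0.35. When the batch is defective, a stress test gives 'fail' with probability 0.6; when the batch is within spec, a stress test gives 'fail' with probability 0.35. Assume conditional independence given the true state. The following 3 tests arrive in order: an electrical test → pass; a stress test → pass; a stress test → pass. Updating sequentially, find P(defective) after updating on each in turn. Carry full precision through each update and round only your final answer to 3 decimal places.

0.318

After an electrical test='pass': P(defective) = 0.2·0.8000 / (0.2·0.8000 + 0.65·0.2000) ≈ 0.5517
After a stress test='pass': P(defective) = 0.4·0.5517 / (0.4·0.5517 + 0.65·0.4483) ≈ 0.4310
After a stress test='pass': P(defective) = 0.4·0.4310 / (0.4·0.4310 + 0.65·0.5690) ≈ 0.3179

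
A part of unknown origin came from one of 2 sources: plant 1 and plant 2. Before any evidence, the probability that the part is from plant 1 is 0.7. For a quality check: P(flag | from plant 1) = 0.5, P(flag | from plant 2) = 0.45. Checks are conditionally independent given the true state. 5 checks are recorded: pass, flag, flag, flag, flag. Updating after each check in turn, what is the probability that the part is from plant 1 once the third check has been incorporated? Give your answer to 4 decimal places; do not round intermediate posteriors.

After 'pass': P(plant 1) = 0.5·0.7000 / (0.5·0.7000 + 0.55·0.3000) ≈ 0.6796
After 'flag': P(plant 1) = 0.5·0.6796 / (0.5·0.6796 + 0.45·0.3204) ≈ 0.7021
After 'flag': P(plant 1) = 0.5·0.7021 / (0.5·0.7021 + 0.45·0.2979) ≈ 0.7237

0.7237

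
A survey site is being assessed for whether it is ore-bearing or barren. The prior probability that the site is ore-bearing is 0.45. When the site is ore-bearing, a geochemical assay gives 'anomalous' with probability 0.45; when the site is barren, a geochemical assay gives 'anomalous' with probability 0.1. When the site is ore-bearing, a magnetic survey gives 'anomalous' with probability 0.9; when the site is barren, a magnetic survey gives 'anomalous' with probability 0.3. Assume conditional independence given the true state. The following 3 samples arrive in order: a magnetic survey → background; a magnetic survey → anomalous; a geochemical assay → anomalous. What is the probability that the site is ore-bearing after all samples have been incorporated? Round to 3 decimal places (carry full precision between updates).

0.612

After a magnetic survey='background': P(ore) = 0.1·0.4500 / (0.1·0.4500 + 0.7·0.5500) ≈ 0.1047
After a magnetic survey='anomalous': P(ore) = 0.9·0.1047 / (0.9·0.1047 + 0.3·0.8953) ≈ 0.2596
After a geochemical assay='anomalous': P(ore) = 0.45·0.2596 / (0.45·0.2596 + 0.1·0.7404) ≈ 0.6121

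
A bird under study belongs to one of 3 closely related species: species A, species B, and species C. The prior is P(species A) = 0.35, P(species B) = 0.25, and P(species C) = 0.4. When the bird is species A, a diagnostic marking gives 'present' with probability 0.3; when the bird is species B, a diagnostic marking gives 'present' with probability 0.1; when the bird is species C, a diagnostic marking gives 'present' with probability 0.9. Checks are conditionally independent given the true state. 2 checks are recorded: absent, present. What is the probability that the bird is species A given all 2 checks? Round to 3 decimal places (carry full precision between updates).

0.557

After 'absent': normaliser = 0.7·0.3500 + 0.9·0.2500 + 0.1·0.4000; P(species A) ≈ 0.4804, P(species B) ≈ 0.4412, P(species C) ≈ 0.0784
After 'present': normaliser = 0.3·0.4804 + 0.1·0.4412 + 0.9·0.0784; P(species A) ≈ 0.5568, P(species B) ≈ 0.1705, P(species C) ≈ 0.2727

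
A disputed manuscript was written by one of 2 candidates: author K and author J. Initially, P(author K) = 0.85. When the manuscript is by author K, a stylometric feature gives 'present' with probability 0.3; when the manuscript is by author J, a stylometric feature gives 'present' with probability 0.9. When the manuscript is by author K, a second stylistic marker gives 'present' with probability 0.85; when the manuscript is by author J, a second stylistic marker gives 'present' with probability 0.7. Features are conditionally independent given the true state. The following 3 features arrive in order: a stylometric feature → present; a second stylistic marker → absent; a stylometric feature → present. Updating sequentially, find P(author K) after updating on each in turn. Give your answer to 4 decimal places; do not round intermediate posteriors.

After a stylometric feature='present': P(author K) = 0.3·0.8500 / (0.3·0.8500 + 0.9·0.1500) ≈ 0.6538
After a second stylistic marker='absent': P(author K) = 0.15·0.6538 / (0.15·0.6538 + 0.3·0.3462) ≈ 0.4857
After a stylometric feature='present': P(author K) = 0.3·0.4857 / (0.3·0.4857 + 0.9·0.5143) ≈ 0.2394

0.2394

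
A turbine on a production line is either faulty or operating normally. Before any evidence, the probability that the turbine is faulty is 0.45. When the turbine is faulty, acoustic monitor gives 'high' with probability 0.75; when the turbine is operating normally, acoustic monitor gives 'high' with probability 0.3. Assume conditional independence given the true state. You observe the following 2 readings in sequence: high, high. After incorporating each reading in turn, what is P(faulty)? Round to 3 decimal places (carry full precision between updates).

After 'high': P(faulty) = 0.75·0.4500 / (0.75·0.4500 + 0.3·0.5500) ≈ 0.6716
After 'high': P(faulty) = 0.75·0.6716 / (0.75·0.6716 + 0.3·0.3284) ≈ 0.8364

0.836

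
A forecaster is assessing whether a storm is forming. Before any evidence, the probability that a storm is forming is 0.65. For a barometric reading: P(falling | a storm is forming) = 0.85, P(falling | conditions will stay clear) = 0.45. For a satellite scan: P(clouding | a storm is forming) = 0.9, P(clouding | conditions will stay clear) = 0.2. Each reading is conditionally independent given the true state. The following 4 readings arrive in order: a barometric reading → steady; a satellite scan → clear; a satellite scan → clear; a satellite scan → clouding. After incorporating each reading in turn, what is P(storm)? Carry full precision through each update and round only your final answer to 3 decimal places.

0.034

After a barometric reading='steady': P(storm) = 0.15·0.6500 / (0.15·0.6500 + 0.55·0.3500) ≈ 0.3362
After a satellite scan='clear': P(storm) = 0.1·0.3362 / (0.1·0.3362 + 0.8·0.6638) ≈ 0.0595
After a satellite scan='clear': P(storm) = 0.1·0.0595 / (0.1·0.0595 + 0.8·0.9405) ≈ 0.0079
After a satellite scan='clouding': P(storm) = 0.9·0.0079 / (0.9·0.0079 + 0.2·0.9921) ≈ 0.0344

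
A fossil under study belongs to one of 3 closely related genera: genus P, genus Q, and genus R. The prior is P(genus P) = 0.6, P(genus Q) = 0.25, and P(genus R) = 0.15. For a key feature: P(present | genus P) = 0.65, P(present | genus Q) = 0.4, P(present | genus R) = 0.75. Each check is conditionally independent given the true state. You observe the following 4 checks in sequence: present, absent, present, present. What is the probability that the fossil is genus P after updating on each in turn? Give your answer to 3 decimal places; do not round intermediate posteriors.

Apply Bayes' rule sequentially, carrying P(genus P) forward.
After 'present': normaliser = 0.65·0.6000 + 0.4·0.2500 + 0.75·0.1500; P(genus P) ≈ 0.6473, P(genus Q) ≈ 0.1660, P(genus R) ≈ 0.1867
After 'absent': normaliser = 0.35·0.6473 + 0.6·0.1660 + 0.25·0.1867; P(genus P) ≈ 0.6077, P(genus Q) ≈ 0.2671, P(genus R) ≈ 0.1252
After 'present': normaliser = 0.65·0.6077 + 0.4·0.2671 + 0.75·0.1252; P(genus P) ≈ 0.6630, P(genus Q) ≈ 0.1793, P(genus R) ≈ 0.1576
After 'present': normaliser = 0.65·0.6630 + 0.4·0.1793 + 0.75·0.1576; P(genus P) ≈ 0.6941, P(genus Q) ≈ 0.1155, P(genus R) ≈ 0.1904

0.694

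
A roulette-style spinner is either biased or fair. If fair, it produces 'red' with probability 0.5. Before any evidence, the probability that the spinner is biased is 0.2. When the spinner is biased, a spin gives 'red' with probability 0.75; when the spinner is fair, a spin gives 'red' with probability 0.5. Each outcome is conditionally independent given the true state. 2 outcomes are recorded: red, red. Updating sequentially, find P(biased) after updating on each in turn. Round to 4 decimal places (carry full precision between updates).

0.3600

After 'red': P(biased) = 0.75·0.2000 / (0.75·0.2000 + 0.5·0.8000) ≈ 0.2727
After 'red': P(biased) = 0.75·0.2727 / (0.75·0.2727 + 0.5·0.7273) ≈ 0.3600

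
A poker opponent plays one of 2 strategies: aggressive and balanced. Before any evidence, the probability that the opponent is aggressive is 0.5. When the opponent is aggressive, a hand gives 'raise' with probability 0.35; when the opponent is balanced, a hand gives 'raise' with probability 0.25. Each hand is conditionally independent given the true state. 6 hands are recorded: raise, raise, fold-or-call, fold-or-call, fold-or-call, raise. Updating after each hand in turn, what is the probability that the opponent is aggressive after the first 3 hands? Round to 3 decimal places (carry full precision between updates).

After 'raise': P(aggressive) = 0.35·0.5000 / (0.35·0.5000 + 0.25·0.5000) ≈ 0.5833
After 'raise': P(aggressive) = 0.35·0.5833 / (0.35·0.5833 + 0.25·0.4167) ≈ 0.6622
After 'fold-or-call': P(aggressive) = 0.65·0.6622 / (0.65·0.6622 + 0.75·0.3378) ≈ 0.6294

0.629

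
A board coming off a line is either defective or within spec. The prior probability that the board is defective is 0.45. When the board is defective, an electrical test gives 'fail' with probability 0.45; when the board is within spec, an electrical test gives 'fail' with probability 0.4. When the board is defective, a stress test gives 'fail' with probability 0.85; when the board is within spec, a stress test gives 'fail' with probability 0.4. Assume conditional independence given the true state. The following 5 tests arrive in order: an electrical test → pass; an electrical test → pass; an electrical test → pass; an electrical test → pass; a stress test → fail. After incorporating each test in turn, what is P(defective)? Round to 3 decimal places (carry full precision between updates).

After an electrical test='pass': P(defective) = 0.55·0.4500 / (0.55·0.4500 + 0.6·0.5500) ≈ 0.4286
After an electrical test='pass': P(defective) = 0.55·0.4286 / (0.55·0.4286 + 0.6·0.5714) ≈ 0.4074
After an electrical test='pass': P(defective) = 0.55·0.4074 / (0.55·0.4074 + 0.6·0.5926) ≈ 0.3866
After an electrical test='pass': P(defective) = 0.55·0.3866 / (0.55·0.3866 + 0.6·0.6134) ≈ 0.3662
After a stress test='fail': P(defective) = 0.85·0.3662 / (0.85·0.3662 + 0.4·0.6338) ≈ 0.5511

0.551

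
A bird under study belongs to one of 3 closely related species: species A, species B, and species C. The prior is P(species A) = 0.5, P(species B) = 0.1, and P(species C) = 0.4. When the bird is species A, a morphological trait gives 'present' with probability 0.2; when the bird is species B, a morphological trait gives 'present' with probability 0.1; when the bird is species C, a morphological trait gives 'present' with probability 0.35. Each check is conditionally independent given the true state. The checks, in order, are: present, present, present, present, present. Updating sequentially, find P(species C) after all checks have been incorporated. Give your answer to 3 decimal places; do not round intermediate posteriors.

0.929

Apply Bayes' rule sequentially, carrying P(species C) forward.
After 'present': normaliser = 0.2·0.5000 + 0.1·0.1000 + 0.35·0.4000; P(species A) ≈ 0.4000, P(species B) ≈ 0.0400, P(species C) ≈ 0.5600
After 'present': normaliser = 0.2·0.4000 + 0.1·0.0400 + 0.35·0.5600; P(species A) ≈ 0.2857, P(species B) ≈ 0.0143, P(species C) ≈ 0.7000
After 'present': normaliser = 0.2·0.2857 + 0.1·0.0143 + 0.35·0.7000; P(species A) ≈ 0.1882, P(species B) ≈ 0.0047, P(species C) ≈ 0.8071
After 'present': normaliser = 0.2·0.1882 + 0.1·0.0047 + 0.35·0.8071; P(species A) ≈ 0.1174, P(species B) ≈ 0.0015, P(species C) ≈ 0.8811
After 'present': normaliser = 0.2·0.1174 + 0.1·0.0015 + 0.35·0.8811; P(species A) ≈ 0.0707, P(species B) ≈ 0.0004, P(species C) ≈ 0.9288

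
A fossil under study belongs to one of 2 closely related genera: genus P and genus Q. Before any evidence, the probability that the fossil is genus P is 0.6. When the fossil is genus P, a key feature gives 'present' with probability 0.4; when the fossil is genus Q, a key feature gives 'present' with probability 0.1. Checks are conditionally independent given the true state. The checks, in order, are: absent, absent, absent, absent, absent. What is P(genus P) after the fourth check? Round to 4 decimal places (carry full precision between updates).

0.2286

Each posterior becomes the prior for the next update.
After 'absent': P(genus P) = 0.6·0.6000 / (0.6·0.6000 + 0.9·0.4000) ≈ 0.5000
After 'absent': P(genus P) = 0.6·0.5000 / (0.6·0.5000 + 0.9·0.5000) ≈ 0.4000
After 'absent': P(genus P) = 0.6·0.4000 / (0.6·0.4000 + 0.9·0.6000) ≈ 0.3077
After 'absent': P(genus P) = 0.6·0.3077 / (0.6·0.3077 + 0.9·0.6923) ≈ 0.2286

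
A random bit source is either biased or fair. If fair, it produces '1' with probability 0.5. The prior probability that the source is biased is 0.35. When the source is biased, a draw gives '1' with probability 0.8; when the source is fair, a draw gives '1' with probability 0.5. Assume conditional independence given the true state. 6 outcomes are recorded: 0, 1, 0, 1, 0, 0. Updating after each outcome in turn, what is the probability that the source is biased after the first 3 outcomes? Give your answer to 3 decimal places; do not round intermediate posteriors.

After '0': P(biased) = 0.2·0.3500 / (0.2·0.3500 + 0.5·0.6500) ≈ 0.1772
After '1': P(biased) = 0.8·0.1772 / (0.8·0.1772 + 0.5·0.8228) ≈ 0.2563
After '0': P(biased) = 0.2·0.2563 / (0.2·0.2563 + 0.5·0.7437) ≈ 0.1211

0.121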